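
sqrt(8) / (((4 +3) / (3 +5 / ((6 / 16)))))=14 * sqrt(2) / 3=6.60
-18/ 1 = -18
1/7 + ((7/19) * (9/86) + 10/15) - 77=-2613077/34314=-76.15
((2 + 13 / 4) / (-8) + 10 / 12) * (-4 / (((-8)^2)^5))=-0.00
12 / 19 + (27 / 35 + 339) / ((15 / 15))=340.40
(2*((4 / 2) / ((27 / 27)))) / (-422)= -2 / 211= -0.01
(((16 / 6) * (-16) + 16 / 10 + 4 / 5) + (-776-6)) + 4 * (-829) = -62074 / 15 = -4138.27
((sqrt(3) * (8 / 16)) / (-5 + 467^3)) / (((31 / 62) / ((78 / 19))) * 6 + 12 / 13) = 13 * sqrt(3) / 4379444994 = 0.00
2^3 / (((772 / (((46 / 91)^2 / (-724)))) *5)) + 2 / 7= 413256332 / 1446400865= 0.29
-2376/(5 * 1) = -475.20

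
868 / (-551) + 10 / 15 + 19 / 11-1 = -0.18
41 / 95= 0.43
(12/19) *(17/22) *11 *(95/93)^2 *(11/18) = 88825/25947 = 3.42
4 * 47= 188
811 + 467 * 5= 3146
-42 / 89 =-0.47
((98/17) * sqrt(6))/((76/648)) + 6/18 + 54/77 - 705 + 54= -150142/231 + 15876 * sqrt(6)/323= -529.57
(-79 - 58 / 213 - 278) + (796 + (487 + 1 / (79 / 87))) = 15595751 / 16827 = 926.83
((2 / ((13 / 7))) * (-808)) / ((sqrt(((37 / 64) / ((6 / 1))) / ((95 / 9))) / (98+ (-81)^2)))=-602612864 * sqrt(21090) / 1443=-60647144.46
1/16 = 0.06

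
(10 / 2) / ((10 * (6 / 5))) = 5 / 12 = 0.42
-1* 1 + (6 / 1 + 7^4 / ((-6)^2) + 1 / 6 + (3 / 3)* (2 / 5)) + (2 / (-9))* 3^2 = 12647 / 180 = 70.26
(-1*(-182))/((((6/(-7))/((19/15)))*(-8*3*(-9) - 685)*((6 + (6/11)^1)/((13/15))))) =247247/3256200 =0.08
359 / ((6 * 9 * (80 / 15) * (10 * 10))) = 359 / 28800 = 0.01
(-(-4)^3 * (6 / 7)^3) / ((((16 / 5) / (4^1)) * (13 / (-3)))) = -51840 / 4459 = -11.63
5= 5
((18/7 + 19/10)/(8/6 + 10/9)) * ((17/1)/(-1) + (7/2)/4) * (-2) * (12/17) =1090179/26180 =41.64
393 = 393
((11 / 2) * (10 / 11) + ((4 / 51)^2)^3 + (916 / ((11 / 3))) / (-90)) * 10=4305225532538 / 193559165811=22.24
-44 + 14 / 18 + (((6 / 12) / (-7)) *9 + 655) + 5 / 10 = 38533 / 63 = 611.63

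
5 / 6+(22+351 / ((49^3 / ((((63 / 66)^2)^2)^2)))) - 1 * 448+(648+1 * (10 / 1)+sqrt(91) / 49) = sqrt(91) / 49+38331136192813 / 164627620608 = 233.03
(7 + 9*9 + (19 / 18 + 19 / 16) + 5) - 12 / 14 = 95141 / 1008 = 94.39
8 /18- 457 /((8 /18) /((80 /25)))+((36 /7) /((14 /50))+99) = -6995557 /2205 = -3172.59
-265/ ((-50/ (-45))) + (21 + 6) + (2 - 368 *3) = -1313.50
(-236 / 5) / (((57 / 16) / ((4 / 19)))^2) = -966656 / 5864445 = -0.16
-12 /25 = -0.48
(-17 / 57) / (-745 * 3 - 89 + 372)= 0.00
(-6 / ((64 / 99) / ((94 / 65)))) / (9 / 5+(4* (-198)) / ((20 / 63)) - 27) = 1551 / 291200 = 0.01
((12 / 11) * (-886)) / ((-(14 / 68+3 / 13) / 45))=211470480 / 2123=99609.27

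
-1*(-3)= 3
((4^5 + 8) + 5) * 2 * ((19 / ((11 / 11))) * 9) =354654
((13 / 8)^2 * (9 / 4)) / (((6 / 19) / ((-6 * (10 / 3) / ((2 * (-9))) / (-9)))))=-16055 / 6912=-2.32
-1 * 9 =-9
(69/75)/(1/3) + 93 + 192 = 7194/25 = 287.76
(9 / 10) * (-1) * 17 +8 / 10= -29 / 2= -14.50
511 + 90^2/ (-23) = 3653/ 23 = 158.83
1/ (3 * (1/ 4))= 4/ 3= 1.33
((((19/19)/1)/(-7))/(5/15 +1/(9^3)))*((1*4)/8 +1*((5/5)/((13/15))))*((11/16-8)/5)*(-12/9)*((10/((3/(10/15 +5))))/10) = -2.60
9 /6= 3 /2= 1.50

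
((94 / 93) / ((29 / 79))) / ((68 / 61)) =226493 / 91698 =2.47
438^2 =191844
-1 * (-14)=14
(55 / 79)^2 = 3025 / 6241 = 0.48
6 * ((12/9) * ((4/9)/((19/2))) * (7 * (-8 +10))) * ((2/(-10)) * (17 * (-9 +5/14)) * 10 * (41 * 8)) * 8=690888704/171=4040284.82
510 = 510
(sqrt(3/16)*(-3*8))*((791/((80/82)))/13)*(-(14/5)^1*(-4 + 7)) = 2043153*sqrt(3)/650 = 5444.38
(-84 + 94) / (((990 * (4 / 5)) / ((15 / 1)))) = 25 / 132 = 0.19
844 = 844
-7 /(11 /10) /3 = -70 /33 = -2.12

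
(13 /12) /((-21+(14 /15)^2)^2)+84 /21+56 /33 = 15432143807 /2707563012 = 5.70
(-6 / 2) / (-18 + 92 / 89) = 267 / 1510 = 0.18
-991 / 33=-30.03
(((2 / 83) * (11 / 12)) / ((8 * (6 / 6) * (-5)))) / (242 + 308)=-0.00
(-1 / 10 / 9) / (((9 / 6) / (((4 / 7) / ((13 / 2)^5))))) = -128 / 350871885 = -0.00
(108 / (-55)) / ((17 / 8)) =-864 / 935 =-0.92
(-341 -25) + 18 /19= -6936 /19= -365.05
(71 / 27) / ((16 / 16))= 71 / 27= 2.63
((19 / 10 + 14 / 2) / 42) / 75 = 89 / 31500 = 0.00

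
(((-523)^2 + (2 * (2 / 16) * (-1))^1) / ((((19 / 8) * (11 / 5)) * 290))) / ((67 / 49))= 256515 / 1943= 132.02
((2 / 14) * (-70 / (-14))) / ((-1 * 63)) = -0.01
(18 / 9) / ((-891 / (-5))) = 10 / 891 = 0.01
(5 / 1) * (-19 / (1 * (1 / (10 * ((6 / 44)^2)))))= -4275 / 242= -17.67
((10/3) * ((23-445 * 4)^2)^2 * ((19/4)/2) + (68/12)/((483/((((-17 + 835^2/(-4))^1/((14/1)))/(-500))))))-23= 1020315695187945964327/13524000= 75444816266485.21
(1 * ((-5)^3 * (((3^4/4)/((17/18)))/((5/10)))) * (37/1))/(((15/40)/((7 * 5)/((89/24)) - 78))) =54863082000/1513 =36261124.92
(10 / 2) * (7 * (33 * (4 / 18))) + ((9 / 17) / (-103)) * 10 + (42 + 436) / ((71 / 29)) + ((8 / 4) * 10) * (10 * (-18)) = -1174141714 / 372963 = -3148.15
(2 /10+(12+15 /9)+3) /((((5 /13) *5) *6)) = 3289 /2250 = 1.46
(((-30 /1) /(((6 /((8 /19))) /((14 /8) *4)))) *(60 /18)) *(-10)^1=28000 /57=491.23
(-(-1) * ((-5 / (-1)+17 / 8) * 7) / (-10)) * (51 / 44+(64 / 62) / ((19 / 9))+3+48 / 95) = -14023107 / 545600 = -25.70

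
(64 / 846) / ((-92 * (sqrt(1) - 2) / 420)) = 1120 / 3243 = 0.35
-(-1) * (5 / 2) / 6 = 5 / 12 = 0.42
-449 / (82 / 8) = -1796 / 41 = -43.80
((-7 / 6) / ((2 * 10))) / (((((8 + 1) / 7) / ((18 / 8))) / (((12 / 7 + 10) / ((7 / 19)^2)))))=-14801 / 1680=-8.81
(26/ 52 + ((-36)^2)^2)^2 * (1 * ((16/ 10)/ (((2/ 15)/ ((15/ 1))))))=507800085673005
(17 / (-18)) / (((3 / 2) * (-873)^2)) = -17 / 20577483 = -0.00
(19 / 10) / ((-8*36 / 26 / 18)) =-247 / 80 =-3.09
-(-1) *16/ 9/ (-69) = -16/ 621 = -0.03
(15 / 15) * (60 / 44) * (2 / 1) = 30 / 11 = 2.73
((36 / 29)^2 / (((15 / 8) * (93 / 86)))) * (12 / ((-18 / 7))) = -462336 / 130355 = -3.55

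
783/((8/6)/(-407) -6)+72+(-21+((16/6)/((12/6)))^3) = -15250631/197910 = -77.06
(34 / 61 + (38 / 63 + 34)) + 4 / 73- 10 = 25.22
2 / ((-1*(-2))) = 1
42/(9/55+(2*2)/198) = 228.46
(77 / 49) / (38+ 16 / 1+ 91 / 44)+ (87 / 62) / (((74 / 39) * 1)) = 60814309 / 79230172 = 0.77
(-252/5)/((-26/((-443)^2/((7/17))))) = 60052194/65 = 923879.91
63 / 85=0.74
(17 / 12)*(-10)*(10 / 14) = -425 / 42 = -10.12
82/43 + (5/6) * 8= 1106/129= 8.57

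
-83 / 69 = -1.20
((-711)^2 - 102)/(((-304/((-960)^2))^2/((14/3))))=411860090880000/19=21676846888421.05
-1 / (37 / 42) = -42 / 37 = -1.14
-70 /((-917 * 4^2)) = 0.00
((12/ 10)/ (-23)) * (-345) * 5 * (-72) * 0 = 0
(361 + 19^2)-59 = 663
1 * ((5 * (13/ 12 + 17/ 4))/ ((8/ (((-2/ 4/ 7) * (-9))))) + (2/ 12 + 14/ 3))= 293/ 42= 6.98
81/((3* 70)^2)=9/4900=0.00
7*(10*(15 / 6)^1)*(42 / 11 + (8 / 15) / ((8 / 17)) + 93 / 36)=1318.60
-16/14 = -8/7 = -1.14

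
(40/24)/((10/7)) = 7/6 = 1.17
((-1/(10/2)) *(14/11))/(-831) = 14/45705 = 0.00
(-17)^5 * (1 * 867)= -1231016019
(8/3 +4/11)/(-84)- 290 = -200995/693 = -290.04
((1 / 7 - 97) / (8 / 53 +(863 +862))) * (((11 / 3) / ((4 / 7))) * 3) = -1.08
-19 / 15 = -1.27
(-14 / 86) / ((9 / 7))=-49 / 387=-0.13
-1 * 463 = -463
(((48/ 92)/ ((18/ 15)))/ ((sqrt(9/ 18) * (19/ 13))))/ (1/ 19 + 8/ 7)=910 * sqrt(2)/ 3657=0.35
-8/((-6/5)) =20/3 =6.67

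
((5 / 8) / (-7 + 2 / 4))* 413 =-2065 / 52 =-39.71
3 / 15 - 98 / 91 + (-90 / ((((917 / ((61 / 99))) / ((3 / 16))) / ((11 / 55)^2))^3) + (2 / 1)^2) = 800042990922655609247 / 256171401034348800000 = 3.12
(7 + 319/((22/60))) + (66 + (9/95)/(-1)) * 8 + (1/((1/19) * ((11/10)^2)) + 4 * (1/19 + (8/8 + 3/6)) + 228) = 19014513/11495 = 1654.16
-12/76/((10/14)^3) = -1029/2375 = -0.43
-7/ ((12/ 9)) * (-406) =4263/ 2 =2131.50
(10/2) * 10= 50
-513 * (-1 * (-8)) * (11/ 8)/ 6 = -1881/ 2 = -940.50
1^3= 1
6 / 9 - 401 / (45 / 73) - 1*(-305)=-15518 / 45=-344.84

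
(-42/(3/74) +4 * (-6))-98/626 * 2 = -331878/313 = -1060.31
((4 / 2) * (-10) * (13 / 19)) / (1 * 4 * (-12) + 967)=-260 / 17461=-0.01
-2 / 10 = -0.20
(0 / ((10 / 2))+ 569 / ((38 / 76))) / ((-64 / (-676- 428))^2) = 338626.12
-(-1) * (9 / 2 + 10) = 29 / 2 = 14.50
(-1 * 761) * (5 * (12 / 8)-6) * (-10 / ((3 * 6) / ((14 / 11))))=26635 / 33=807.12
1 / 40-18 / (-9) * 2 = 4.02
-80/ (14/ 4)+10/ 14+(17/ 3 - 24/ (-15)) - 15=-3137/ 105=-29.88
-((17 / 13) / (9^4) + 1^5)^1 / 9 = -85310 / 767637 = -0.11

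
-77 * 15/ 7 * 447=-73755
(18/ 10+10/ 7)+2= 183/ 35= 5.23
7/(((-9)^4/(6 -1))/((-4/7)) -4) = -140/46007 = -0.00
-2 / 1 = -2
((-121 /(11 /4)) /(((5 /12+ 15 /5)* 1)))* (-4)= 51.51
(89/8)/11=1.01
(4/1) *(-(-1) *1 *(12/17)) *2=96/17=5.65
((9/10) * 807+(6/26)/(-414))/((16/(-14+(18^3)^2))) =11079317550113/7176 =1543940572.76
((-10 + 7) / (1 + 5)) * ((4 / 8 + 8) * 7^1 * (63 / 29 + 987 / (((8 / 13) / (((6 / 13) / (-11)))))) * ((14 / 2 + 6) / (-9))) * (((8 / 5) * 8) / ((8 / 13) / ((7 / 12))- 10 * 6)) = 1299794041 / 2138895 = 607.69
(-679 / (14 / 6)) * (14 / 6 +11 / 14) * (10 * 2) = -127070 / 7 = -18152.86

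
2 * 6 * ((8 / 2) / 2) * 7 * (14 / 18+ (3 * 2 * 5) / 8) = 2282 / 3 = 760.67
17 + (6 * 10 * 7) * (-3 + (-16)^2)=106277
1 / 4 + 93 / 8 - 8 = 31 / 8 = 3.88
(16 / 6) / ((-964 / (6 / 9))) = -4 / 2169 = -0.00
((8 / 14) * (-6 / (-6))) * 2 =8 / 7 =1.14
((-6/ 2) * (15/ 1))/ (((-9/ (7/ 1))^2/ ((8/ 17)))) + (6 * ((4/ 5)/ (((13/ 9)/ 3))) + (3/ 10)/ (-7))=-401551/ 139230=-2.88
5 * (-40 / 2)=-100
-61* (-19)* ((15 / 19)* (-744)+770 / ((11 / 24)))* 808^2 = 826760855040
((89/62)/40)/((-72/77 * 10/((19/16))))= -130207/28569600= -0.00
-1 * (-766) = 766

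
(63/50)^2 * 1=3969/2500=1.59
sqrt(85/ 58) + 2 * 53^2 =sqrt(4930)/ 58 + 5618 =5619.21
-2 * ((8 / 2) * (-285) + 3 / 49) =111714 / 49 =2279.88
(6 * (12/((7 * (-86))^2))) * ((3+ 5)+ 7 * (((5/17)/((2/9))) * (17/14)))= 99/25886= 0.00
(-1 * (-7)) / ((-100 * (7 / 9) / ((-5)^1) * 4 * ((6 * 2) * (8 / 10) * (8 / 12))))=9 / 512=0.02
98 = 98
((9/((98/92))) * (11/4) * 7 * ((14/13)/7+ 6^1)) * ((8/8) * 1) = 91080/91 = 1000.88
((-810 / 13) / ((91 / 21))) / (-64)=1215 / 5408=0.22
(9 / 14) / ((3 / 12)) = 18 / 7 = 2.57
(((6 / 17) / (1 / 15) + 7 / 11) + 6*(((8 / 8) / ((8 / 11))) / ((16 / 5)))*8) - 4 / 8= 26.06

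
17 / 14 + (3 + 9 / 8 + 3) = 467 / 56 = 8.34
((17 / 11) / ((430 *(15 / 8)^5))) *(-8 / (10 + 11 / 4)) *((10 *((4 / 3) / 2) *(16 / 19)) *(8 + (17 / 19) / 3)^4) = -3550858071506944 / 1370729717353125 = -2.59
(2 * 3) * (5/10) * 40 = 120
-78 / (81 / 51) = -442 / 9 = -49.11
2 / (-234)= -1 / 117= -0.01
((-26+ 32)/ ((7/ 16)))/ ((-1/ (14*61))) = -11712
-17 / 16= -1.06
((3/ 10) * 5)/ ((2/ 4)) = 3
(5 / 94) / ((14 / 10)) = 25 / 658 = 0.04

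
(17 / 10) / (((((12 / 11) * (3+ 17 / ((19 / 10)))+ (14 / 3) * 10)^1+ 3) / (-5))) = -10659 / 78626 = -0.14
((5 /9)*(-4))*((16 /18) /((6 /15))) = -400 /81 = -4.94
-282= -282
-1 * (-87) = 87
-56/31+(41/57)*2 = -650/1767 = -0.37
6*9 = 54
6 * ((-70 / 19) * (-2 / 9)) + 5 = 565 / 57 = 9.91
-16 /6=-8 /3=-2.67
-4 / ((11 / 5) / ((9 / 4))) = -45 / 11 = -4.09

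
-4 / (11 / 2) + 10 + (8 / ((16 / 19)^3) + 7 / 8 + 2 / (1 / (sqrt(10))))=2 *sqrt(10) + 132601 / 5632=29.87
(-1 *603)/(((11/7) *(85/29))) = -122409/935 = -130.92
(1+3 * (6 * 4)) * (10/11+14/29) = 32412/319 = 101.61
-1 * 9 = -9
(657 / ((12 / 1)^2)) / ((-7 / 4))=-73 / 28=-2.61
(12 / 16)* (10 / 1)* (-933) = -6997.50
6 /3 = 2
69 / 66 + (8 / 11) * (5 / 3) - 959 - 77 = -68227 / 66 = -1033.74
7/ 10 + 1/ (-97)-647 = -626921/ 970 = -646.31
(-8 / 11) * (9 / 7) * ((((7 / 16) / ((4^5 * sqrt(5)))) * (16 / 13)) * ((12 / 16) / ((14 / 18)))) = -243 * sqrt(5) / 2562560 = -0.00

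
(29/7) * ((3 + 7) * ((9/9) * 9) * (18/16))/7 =11745/196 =59.92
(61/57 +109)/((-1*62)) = -3137/1767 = -1.78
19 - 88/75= 17.83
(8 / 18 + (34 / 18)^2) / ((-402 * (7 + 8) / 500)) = -16250 / 48843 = -0.33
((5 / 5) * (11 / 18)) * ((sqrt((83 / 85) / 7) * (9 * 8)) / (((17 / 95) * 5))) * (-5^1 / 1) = -836 * sqrt(49385) / 2023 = -91.83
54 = 54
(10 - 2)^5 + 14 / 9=294926 / 9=32769.56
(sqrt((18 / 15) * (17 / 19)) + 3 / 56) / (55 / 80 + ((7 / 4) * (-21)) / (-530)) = 1590 / 22463 + 848 * sqrt(9690) / 60971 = 1.44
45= 45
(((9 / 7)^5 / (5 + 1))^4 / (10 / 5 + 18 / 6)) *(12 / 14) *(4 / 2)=0.04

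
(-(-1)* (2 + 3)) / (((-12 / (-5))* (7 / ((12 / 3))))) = 25 / 21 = 1.19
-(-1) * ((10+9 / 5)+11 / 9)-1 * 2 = 496 / 45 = 11.02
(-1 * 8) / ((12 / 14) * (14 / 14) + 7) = -56 / 55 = -1.02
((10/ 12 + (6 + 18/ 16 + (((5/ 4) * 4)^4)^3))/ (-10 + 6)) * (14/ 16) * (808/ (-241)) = 179053348.03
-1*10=-10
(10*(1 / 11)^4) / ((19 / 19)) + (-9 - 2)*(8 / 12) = -322072 / 43923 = -7.33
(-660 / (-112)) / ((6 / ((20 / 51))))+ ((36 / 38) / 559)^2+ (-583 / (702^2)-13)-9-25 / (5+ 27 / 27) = -1009237948365665 / 39144008649564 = -25.78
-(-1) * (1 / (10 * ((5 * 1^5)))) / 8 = 1 / 400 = 0.00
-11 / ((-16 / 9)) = 99 / 16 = 6.19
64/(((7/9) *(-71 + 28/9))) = -5184/4277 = -1.21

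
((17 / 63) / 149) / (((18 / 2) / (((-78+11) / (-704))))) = 1139 / 59476032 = 0.00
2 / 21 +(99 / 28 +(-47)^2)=185861 / 84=2212.63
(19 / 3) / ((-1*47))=-19 / 141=-0.13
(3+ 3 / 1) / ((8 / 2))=3 / 2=1.50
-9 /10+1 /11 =-89 /110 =-0.81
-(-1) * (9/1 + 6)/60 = 1/4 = 0.25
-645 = -645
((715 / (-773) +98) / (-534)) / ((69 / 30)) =-125065 / 1582331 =-0.08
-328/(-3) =109.33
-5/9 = -0.56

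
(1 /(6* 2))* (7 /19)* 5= 35 /228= 0.15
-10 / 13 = -0.77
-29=-29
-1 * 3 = -3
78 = 78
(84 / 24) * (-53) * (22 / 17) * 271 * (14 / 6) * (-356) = 54039801.80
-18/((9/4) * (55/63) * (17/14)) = -7.55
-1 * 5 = -5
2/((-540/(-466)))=233/135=1.73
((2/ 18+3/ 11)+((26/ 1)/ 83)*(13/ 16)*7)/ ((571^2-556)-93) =142349/ 21389968512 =0.00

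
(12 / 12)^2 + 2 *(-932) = -1863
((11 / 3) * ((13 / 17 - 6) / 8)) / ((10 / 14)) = -6853 / 2040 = -3.36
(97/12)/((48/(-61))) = -5917/576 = -10.27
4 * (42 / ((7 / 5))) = 120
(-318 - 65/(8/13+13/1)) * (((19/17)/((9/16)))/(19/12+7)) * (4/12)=-69471296/2789343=-24.91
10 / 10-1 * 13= -12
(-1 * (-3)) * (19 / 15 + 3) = 64 / 5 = 12.80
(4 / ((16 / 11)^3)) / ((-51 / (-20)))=6655 / 13056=0.51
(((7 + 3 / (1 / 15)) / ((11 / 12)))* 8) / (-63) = -1664 / 231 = -7.20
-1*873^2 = -762129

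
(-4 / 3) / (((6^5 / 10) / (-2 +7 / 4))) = 5 / 11664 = 0.00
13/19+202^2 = 775289/19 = 40804.68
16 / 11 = 1.45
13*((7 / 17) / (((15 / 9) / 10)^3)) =19656 / 17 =1156.24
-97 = -97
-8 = -8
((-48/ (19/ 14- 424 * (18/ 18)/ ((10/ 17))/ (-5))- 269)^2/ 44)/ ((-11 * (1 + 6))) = -20906960642569/ 976484376252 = -21.41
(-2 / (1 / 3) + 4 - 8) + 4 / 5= -9.20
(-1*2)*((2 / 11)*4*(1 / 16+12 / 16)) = -13 / 11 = -1.18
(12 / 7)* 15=180 / 7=25.71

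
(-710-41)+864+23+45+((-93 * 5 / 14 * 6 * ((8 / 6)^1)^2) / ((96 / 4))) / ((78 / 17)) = 145604 / 819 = 177.78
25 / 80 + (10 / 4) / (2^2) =15 / 16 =0.94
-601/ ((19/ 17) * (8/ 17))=-173689/ 152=-1142.69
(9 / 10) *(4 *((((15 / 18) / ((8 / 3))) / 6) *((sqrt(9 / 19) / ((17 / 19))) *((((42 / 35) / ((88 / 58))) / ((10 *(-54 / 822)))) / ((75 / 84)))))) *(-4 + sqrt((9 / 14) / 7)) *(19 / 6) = -226461 *sqrt(38) / 7480000 + 528409 *sqrt(19) / 935000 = 2.28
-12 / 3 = -4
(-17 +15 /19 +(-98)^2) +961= 200427 /19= 10548.79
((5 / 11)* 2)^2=100 / 121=0.83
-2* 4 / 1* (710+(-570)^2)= -2604880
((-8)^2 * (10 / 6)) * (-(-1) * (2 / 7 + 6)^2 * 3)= 619520 / 49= 12643.27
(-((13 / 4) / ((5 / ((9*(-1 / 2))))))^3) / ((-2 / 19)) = -30430647 / 128000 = -237.74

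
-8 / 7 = -1.14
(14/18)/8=7/72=0.10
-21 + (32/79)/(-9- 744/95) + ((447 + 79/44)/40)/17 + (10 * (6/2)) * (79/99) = 409485299/114531040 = 3.58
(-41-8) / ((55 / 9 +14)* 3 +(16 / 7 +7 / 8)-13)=-0.97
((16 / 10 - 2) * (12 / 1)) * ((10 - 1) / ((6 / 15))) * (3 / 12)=-27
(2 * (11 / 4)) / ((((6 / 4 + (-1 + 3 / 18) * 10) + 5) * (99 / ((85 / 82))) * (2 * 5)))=-0.00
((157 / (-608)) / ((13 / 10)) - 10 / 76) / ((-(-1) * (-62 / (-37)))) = -48285 / 245024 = -0.20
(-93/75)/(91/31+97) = -961/77450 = -0.01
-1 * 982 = -982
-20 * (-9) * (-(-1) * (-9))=-1620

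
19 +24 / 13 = 20.85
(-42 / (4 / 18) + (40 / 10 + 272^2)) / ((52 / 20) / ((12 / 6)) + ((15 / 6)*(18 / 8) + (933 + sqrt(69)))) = 110984840120 / 1413424009-118078400*sqrt(69) / 1413424009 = 77.83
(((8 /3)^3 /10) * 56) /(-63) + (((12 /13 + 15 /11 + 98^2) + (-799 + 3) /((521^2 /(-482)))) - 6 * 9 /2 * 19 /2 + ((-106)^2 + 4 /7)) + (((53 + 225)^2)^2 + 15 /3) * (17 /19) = 67041786094860301425331 /12544963400970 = 5344119703.82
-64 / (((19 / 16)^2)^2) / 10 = -2097152 / 651605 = -3.22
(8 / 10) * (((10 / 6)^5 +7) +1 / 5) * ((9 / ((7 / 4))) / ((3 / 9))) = 389968 / 1575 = 247.60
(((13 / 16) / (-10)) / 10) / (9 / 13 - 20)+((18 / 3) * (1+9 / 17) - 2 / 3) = 8.51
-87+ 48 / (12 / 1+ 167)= -15525 / 179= -86.73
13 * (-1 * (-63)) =819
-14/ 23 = -0.61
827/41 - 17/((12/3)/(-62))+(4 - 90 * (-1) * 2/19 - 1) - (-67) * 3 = 774551/1558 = 497.14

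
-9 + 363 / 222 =-545 / 74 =-7.36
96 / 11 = 8.73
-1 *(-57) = 57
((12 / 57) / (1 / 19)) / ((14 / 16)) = 32 / 7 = 4.57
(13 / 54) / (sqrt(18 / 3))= 13 * sqrt(6) / 324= 0.10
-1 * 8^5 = -32768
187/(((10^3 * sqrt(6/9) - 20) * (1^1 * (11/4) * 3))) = 17/24985+ 170 * sqrt(6)/14991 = 0.03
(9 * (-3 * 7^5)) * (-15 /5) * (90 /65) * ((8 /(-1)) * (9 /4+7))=-1813340844 /13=-139487757.23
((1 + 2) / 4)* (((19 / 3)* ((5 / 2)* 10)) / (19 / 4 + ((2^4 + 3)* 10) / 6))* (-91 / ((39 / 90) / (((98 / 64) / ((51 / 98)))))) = -2014.91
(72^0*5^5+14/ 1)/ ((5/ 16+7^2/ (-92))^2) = 425095936/ 6561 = 64791.33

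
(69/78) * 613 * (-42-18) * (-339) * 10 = 110297561.54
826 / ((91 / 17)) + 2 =2032 / 13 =156.31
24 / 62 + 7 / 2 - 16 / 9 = 1177 / 558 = 2.11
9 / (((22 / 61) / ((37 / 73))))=20313 / 1606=12.65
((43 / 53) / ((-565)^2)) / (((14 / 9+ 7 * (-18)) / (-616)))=4257 / 338378500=0.00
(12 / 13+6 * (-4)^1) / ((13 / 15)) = -26.63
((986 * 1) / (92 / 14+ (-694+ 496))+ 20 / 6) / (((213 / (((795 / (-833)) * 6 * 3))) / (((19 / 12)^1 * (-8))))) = -7357142 / 3962581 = -1.86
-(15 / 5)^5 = -243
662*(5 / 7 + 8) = 40382 / 7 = 5768.86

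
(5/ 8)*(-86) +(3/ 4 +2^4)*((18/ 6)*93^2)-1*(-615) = 870347/ 2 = 435173.50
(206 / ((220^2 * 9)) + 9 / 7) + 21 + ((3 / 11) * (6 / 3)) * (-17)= 19840321 / 1524600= 13.01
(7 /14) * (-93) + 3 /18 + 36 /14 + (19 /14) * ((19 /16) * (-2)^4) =-755 /42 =-17.98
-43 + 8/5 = -207/5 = -41.40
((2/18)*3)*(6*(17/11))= 34/11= 3.09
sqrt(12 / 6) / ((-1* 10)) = -sqrt(2) / 10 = -0.14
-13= -13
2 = 2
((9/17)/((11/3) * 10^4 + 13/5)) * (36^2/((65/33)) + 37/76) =87824871/9238455044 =0.01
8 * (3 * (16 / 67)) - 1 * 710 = -47186 / 67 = -704.27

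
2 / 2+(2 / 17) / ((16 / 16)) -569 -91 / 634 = -568.03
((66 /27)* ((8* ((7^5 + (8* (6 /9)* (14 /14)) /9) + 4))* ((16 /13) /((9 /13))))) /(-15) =-1278219008 /32805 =-38964.15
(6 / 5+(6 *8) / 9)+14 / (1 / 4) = 938 / 15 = 62.53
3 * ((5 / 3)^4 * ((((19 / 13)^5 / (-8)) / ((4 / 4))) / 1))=-1547561875 / 80199288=-19.30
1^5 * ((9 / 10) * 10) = 9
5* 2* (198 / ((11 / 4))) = 720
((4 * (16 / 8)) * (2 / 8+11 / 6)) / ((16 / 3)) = 25 / 8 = 3.12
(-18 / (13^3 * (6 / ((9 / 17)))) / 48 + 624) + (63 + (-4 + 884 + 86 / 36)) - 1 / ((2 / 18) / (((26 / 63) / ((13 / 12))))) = 58954947745 / 37647792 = 1565.96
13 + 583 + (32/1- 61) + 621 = 1188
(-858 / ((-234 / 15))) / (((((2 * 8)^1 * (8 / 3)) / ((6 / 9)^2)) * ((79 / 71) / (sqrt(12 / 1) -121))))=-472505 / 7584 + 3905 * sqrt(3) / 3792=-60.52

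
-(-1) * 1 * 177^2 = 31329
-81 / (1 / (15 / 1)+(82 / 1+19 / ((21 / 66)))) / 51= -0.01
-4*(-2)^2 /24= -2 /3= -0.67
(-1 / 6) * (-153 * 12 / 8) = 153 / 4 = 38.25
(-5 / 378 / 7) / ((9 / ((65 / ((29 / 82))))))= -13325 / 345303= -0.04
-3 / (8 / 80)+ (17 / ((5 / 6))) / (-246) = -6167 / 205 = -30.08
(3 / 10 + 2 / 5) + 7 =77 / 10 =7.70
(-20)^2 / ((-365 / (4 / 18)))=-0.24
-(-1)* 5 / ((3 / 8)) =40 / 3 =13.33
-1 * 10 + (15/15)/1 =-9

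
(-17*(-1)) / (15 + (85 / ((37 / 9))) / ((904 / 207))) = 568616 / 660075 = 0.86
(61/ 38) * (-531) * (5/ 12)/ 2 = -53985/ 304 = -177.58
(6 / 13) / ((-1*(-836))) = 3 / 5434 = 0.00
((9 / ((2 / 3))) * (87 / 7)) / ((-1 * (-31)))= 2349 / 434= 5.41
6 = 6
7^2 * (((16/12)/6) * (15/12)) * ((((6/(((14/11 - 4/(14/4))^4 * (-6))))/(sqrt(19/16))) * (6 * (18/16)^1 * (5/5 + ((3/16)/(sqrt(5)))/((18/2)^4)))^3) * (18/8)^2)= -3515161329755659969 * sqrt(19)/224133120000 - 31636451954020947649 * sqrt(95)/117642992025600000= -68364820.34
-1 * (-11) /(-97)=-11 /97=-0.11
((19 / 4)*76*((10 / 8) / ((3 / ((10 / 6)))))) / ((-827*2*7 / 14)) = -9025 / 29772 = -0.30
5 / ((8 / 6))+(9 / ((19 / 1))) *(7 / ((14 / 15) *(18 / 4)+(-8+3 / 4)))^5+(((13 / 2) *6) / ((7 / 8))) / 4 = -6861428307177 / 449325232132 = -15.27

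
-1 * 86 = -86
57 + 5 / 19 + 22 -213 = -2541 / 19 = -133.74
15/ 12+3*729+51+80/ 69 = 618353/ 276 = 2240.41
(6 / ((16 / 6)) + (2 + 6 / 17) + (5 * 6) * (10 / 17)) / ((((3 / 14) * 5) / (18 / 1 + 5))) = 14329 / 30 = 477.63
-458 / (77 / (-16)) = 7328 / 77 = 95.17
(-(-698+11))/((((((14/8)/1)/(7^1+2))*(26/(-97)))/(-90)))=107955180/91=1186320.66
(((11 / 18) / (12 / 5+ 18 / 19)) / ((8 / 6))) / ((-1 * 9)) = -1045 / 68688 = -0.02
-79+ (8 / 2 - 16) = -91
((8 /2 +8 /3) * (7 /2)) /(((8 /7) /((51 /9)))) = 115.69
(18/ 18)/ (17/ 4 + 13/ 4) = 2/ 15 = 0.13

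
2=2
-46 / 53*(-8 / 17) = 368 / 901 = 0.41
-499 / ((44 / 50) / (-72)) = 449100 / 11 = 40827.27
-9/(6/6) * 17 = -153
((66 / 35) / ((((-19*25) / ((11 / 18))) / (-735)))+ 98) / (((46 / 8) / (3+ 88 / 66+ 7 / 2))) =135.94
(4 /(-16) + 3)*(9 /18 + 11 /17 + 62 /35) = 38203 /4760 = 8.03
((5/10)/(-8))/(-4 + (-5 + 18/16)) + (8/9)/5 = 13/70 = 0.19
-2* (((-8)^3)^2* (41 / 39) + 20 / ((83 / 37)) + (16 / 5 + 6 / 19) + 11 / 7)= -551202.57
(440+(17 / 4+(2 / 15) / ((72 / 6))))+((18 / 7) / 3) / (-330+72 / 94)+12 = 1482630271 / 3249540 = 456.26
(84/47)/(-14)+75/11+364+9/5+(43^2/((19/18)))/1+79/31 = 3238074187/1522565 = 2126.72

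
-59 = -59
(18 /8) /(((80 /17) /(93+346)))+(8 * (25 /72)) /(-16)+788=2873443 /2880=997.72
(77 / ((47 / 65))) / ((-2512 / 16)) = -5005 / 7379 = -0.68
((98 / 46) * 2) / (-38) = -49 / 437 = -0.11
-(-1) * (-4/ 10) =-2/ 5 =-0.40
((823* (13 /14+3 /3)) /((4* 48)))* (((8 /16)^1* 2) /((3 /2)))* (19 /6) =15637 /896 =17.45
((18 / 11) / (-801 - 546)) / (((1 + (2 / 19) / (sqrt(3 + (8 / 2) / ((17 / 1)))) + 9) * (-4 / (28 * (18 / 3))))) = 568575 / 111432371 - 1197 * sqrt(935) / 1225756081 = 0.01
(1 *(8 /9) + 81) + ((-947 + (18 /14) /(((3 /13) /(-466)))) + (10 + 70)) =-213028 /63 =-3381.40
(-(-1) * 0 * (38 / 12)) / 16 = 0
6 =6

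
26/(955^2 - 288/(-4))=26/912097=0.00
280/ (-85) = -56/ 17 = -3.29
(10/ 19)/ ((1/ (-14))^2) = 1960/ 19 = 103.16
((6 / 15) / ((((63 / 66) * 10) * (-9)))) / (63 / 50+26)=-44 / 257607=-0.00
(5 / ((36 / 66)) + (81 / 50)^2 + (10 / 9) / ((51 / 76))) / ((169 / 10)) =15430249 / 19392750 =0.80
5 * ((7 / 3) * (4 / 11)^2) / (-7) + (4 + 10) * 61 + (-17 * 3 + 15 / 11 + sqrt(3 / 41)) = sqrt(123) / 41 + 291904 / 363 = 804.41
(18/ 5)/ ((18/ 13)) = 13/ 5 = 2.60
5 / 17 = 0.29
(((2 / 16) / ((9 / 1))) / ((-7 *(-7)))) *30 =5 / 588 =0.01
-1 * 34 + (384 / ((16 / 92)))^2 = 4875230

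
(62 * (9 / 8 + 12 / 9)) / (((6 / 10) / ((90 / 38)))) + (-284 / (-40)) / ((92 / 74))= 1327072 / 2185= 607.36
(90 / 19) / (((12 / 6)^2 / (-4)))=-90 / 19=-4.74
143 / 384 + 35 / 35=527 / 384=1.37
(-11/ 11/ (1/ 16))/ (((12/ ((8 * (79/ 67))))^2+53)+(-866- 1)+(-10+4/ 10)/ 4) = 1997120/ 101701043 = 0.02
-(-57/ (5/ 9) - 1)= 518/ 5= 103.60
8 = 8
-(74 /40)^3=-6.33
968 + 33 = 1001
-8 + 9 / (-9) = -9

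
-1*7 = -7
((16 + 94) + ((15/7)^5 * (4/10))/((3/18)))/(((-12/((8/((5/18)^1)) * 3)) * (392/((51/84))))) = -56170431/23059204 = -2.44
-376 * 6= -2256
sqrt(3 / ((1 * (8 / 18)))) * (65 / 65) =2.60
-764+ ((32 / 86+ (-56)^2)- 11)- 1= 101496 / 43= 2360.37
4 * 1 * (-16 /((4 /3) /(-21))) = 1008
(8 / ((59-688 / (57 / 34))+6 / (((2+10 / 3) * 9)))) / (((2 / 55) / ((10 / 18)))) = -0.35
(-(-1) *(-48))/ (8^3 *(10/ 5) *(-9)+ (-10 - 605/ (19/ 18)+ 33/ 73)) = 66576/ 13590805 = 0.00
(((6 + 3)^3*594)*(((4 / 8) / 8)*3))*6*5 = 9743085 / 4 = 2435771.25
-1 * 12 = -12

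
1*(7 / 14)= 1 / 2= 0.50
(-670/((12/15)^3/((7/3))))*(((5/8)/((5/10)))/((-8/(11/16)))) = 16121875/49152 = 328.00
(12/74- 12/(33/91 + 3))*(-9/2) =9642/629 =15.33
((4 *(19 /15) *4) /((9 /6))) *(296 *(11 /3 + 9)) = 6838784 /135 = 50657.66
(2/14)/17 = 1/119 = 0.01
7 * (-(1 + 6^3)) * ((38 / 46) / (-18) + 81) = -50909285 / 414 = -122969.29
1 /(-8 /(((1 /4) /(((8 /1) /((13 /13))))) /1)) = -0.00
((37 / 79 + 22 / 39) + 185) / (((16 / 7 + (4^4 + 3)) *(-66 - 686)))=-2006081 / 2118816024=-0.00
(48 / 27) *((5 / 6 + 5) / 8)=35 / 27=1.30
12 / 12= 1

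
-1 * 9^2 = -81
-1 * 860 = -860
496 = 496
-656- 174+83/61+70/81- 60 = -4386497/4941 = -887.78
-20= -20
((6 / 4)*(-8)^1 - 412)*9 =-3816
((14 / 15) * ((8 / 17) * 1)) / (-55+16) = -0.01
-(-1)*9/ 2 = 9/ 2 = 4.50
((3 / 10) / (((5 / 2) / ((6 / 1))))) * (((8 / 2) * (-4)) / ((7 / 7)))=-288 / 25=-11.52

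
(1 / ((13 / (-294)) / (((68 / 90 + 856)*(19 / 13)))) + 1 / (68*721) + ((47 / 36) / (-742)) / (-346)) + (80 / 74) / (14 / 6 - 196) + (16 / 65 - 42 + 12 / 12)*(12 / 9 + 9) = -241388858557005365077 / 8399146801329648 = -28739.69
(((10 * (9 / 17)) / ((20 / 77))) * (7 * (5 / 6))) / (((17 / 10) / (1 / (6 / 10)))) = 116.57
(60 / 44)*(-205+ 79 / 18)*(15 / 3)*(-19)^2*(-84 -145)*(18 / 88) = 22388831925 / 968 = 23128958.60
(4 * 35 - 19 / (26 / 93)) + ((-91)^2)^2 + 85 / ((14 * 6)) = 74883937183 / 1092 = 68575034.05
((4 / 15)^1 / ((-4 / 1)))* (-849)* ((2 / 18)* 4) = 1132 / 45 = 25.16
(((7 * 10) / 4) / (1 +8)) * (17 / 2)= 595 / 36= 16.53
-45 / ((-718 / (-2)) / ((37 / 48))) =-0.10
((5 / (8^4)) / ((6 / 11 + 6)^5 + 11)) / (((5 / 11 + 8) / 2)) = 8857805 / 368869570455552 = 0.00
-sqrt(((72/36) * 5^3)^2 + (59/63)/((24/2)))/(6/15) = -5 * sqrt(992251239)/252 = -625.00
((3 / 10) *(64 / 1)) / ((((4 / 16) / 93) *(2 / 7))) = 124992 / 5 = 24998.40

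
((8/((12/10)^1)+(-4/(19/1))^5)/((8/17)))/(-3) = -210455359/44569782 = -4.72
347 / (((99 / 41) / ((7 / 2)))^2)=28582043 / 39204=729.06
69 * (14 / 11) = 966 / 11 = 87.82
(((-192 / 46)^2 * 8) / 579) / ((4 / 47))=2.83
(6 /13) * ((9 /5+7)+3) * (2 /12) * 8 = 472 /65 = 7.26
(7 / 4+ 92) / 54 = 125 / 72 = 1.74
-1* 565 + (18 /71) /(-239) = -9587503 /16969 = -565.00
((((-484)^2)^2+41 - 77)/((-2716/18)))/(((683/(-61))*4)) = 1075959091125/132502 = 8120323.40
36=36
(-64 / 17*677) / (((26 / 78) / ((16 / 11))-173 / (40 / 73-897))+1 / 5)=-680502635520 / 166113511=-4096.61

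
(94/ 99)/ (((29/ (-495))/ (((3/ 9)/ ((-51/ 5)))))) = 2350/ 4437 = 0.53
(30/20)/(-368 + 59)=-1/206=-0.00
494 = 494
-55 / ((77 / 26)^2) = -3380 / 539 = -6.27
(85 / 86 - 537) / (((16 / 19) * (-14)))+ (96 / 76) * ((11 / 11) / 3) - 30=5814649 / 366016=15.89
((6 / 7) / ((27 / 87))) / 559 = 58 / 11739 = 0.00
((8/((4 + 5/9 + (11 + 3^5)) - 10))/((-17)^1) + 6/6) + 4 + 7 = 12.00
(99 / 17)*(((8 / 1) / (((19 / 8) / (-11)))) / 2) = -34848 / 323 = -107.89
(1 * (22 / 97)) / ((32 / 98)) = 539 / 776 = 0.69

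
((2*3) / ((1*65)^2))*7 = 42 / 4225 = 0.01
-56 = -56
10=10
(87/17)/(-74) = -87/1258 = -0.07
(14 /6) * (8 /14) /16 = 1 /12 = 0.08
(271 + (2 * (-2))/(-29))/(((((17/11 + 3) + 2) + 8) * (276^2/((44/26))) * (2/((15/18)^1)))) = 0.00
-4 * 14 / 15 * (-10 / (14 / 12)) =32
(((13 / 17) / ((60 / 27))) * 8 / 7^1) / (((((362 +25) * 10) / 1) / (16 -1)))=39 / 25585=0.00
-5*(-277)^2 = -383645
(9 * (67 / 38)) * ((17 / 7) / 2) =19.27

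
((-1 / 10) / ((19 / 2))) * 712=-712 / 95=-7.49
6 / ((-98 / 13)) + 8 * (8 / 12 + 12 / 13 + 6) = 114511 / 1911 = 59.92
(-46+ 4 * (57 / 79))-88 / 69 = -241966 / 5451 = -44.39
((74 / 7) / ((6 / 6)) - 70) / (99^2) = -416 / 68607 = -0.01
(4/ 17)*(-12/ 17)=-48/ 289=-0.17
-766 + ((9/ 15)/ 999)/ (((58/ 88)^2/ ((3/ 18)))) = -3217808002/ 4200795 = -766.00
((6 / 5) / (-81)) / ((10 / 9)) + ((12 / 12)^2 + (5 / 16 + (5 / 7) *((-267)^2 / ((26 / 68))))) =14543097869 / 109200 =133178.55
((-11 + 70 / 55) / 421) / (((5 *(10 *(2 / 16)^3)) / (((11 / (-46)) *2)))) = 27392 / 242075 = 0.11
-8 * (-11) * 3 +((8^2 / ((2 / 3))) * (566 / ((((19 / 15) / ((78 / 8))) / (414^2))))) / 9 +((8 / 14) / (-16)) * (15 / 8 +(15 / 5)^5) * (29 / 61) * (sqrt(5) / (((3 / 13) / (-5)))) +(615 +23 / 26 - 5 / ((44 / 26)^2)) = 1230905 * sqrt(5) / 13664 +952205035090451 / 119548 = 7965043824.84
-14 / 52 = -7 / 26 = -0.27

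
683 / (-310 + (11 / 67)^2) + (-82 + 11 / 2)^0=-1674518 / 1391469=-1.20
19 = 19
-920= -920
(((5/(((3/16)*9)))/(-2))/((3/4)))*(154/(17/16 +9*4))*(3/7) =-56320/16011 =-3.52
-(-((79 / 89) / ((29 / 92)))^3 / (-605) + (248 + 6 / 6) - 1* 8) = -2507280578595337 / 10402060809305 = -241.04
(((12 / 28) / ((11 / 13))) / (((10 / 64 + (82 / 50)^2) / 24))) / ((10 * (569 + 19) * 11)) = 156000 / 2362226251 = 0.00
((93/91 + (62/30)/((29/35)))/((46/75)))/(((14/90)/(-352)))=-5511924000/424879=-12972.93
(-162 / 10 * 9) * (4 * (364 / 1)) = -1061424 / 5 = -212284.80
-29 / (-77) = 29 / 77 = 0.38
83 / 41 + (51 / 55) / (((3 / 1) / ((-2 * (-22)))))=3203 / 205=15.62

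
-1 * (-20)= 20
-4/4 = -1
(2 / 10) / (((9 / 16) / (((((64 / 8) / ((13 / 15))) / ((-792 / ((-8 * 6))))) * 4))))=1024 / 1287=0.80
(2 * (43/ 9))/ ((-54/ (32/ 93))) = -1376/ 22599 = -0.06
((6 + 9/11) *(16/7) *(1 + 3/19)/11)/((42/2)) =800/10241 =0.08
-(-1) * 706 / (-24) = -353 / 12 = -29.42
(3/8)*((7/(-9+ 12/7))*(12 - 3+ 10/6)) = -196/51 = -3.84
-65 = -65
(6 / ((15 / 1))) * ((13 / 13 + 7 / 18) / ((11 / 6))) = 0.30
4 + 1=5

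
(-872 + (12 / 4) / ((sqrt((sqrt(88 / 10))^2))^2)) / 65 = -38353 / 2860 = -13.41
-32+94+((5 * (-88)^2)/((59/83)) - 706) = 3175764/59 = 53826.51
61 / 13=4.69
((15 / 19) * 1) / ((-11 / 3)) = -0.22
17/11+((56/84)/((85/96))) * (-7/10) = 1.02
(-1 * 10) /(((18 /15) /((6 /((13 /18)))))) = -900 /13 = -69.23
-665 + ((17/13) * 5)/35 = -664.81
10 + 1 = 11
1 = 1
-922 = -922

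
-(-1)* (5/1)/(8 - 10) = -5/2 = -2.50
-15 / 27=-5 / 9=-0.56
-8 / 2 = -4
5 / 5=1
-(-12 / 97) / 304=3 / 7372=0.00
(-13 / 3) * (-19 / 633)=247 / 1899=0.13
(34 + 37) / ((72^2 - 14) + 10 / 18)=639 / 46535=0.01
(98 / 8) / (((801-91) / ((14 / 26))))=343 / 36920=0.01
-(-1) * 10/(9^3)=0.01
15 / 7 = 2.14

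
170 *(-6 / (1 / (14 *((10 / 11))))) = -142800 / 11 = -12981.82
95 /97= 0.98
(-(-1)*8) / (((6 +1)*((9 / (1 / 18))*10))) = 2 / 2835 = 0.00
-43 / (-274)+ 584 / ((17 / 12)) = 1920923 / 4658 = 412.39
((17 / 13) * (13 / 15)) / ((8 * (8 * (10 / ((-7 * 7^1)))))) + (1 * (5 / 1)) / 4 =11167 / 9600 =1.16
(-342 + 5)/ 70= -337/ 70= -4.81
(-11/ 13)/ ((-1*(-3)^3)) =-11/ 351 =-0.03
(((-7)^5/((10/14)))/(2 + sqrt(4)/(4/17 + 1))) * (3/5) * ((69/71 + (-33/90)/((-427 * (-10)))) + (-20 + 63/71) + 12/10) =54381883521567/822890000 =66086.46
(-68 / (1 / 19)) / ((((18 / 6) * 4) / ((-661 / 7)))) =213503 / 21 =10166.81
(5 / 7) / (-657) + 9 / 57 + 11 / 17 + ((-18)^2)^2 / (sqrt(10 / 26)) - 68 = -99818311 / 1485477 + 104976 *sqrt(65) / 5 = 169201.52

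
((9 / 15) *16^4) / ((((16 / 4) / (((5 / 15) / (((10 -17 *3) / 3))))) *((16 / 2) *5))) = -6144 / 1025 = -5.99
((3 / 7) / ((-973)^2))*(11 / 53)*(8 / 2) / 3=44 / 351236459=0.00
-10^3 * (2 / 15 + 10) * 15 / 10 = -15200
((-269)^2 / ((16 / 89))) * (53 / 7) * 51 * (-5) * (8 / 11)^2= -348153373740 / 847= -411042944.20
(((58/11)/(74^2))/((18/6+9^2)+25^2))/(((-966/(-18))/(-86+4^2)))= -435/245567113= -0.00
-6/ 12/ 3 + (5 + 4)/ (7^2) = 5/ 294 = 0.02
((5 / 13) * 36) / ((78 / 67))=11.89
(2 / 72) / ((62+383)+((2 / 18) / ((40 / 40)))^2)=9 / 144184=0.00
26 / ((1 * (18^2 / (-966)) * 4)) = -2093 / 108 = -19.38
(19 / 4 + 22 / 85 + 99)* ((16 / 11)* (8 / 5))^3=18540396544 / 14141875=1311.03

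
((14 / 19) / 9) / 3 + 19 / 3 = 3263 / 513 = 6.36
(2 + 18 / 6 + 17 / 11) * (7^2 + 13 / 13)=3600 / 11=327.27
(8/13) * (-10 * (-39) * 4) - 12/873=279356/291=959.99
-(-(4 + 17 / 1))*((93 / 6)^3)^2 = 18637577301 / 64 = 291212145.33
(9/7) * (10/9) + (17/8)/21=257/168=1.53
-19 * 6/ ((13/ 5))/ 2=-285/ 13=-21.92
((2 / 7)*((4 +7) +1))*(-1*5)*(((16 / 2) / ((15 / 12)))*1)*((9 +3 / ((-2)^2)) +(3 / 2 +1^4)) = -1344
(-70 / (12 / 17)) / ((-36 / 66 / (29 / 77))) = 2465 / 36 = 68.47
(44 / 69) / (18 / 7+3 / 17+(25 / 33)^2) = 950334 / 4950497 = 0.19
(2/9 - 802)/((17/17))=-7216/9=-801.78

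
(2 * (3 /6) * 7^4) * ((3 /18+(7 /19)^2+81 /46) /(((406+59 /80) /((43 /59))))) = 424485659360 /47820323109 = 8.88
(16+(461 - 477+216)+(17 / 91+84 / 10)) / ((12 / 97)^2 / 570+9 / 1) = 18268072177 / 732069429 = 24.95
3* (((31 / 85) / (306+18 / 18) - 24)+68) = 3444633 / 26095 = 132.00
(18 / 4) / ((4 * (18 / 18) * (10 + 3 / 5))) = 45 / 424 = 0.11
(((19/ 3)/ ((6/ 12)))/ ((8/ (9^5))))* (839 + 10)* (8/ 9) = 70556994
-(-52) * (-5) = -260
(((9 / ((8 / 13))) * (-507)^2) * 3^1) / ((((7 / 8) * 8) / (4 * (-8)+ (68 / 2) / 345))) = -165501255699 / 3220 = -51397905.50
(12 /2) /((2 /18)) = 54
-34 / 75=-0.45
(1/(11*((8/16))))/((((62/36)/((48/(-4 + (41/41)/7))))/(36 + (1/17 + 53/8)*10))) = -783216/5797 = -135.11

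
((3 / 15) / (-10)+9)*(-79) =-709.42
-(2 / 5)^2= -4 / 25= -0.16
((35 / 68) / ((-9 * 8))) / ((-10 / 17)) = 7 / 576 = 0.01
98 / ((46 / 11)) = 539 / 23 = 23.43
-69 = -69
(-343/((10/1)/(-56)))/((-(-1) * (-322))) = -686/115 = -5.97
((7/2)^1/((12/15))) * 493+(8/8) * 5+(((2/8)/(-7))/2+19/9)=136330/63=2163.97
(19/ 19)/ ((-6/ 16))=-2.67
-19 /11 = -1.73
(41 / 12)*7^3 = 14063 / 12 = 1171.92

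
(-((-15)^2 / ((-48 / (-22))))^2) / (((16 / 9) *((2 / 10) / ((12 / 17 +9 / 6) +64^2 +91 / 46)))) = -12275538103125 / 100096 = -122637648.89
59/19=3.11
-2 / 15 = -0.13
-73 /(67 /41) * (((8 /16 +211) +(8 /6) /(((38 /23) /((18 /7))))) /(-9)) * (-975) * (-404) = 3720939651650 /8911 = 417567012.87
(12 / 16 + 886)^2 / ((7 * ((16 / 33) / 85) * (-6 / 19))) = -223505177885 / 3584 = -62361935.79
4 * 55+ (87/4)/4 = 3607/16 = 225.44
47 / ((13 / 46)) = 2162 / 13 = 166.31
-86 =-86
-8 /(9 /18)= -16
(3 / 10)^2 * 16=36 / 25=1.44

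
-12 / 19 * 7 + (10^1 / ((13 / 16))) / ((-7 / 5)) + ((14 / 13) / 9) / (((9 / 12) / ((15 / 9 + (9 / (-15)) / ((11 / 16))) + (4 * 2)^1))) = -90962972 / 7702695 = -11.81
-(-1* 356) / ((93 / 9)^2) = 3204 / 961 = 3.33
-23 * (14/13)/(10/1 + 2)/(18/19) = -3059/1404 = -2.18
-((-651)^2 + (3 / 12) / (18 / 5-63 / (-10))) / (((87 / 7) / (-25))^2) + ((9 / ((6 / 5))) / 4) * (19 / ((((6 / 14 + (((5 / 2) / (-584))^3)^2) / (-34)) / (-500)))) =-3443042841067026672282278253125 / 11415160098346994590420314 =-301620.20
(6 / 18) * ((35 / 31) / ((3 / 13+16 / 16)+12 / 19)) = 1729 / 8556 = 0.20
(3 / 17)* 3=9 / 17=0.53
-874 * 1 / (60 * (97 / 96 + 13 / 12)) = -6992 / 1005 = -6.96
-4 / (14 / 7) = -2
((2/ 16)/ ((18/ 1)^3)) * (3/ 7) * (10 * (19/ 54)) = 95/ 2939328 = 0.00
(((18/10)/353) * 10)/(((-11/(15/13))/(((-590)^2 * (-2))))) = 187974000/50479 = 3723.81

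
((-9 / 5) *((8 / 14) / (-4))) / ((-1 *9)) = -1 / 35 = -0.03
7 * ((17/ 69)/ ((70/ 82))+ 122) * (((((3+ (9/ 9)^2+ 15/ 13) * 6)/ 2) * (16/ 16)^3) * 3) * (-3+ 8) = 59360727/ 299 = 198530.86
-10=-10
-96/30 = -16/5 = -3.20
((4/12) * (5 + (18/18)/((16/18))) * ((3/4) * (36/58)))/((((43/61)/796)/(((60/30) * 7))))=37473093/2494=15025.30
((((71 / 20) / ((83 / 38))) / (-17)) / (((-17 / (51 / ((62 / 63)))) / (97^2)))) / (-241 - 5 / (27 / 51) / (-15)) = -11.41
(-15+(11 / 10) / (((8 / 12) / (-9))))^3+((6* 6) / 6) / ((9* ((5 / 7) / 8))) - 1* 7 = -638317319 / 24000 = -26596.55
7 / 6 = 1.17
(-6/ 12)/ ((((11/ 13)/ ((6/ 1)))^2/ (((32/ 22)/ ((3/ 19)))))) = -308256/ 1331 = -231.60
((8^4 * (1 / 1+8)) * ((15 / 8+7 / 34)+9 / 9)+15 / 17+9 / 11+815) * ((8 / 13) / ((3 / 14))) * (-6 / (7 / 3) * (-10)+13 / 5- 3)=60647749024 / 7293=8315884.96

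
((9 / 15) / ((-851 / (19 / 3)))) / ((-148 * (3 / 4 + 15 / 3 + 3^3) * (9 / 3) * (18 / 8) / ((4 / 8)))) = 38 / 556847595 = 0.00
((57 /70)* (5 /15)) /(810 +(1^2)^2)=19 /56770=0.00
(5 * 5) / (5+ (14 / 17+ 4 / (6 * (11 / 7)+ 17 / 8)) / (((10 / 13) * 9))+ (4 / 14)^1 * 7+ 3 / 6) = 24747750 / 7591583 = 3.26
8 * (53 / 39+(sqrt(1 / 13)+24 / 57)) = 8 * sqrt(13) / 13+10552 / 741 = 16.46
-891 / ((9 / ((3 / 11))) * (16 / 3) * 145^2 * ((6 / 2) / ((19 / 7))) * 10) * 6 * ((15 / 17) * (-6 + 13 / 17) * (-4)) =-410913 / 170134300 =-0.00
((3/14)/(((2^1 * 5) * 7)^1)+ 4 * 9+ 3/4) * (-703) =-12660327/490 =-25837.40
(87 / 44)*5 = 9.89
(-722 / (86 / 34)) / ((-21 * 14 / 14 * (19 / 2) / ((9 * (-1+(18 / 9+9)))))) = 38760 / 301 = 128.77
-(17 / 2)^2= -289 / 4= -72.25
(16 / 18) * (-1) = -8 / 9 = -0.89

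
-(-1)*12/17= 12/17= 0.71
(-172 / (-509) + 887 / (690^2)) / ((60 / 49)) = 4034693467 / 14540094000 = 0.28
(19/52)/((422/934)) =8873/10972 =0.81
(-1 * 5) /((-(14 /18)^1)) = 45 /7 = 6.43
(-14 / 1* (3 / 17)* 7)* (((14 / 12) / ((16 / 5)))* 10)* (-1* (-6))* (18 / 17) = -400.56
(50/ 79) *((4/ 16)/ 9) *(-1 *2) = -25/ 711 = -0.04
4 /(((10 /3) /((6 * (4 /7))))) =144 /35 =4.11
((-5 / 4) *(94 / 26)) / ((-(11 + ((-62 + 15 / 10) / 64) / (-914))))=0.41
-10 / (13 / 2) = -20 / 13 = -1.54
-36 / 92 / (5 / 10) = -18 / 23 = -0.78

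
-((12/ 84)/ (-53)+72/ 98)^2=-3613801/ 6744409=-0.54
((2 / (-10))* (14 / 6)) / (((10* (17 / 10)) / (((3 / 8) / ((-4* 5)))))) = 7 / 13600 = 0.00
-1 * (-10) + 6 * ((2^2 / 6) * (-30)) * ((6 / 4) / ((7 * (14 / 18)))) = -23.06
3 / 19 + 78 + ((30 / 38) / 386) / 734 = 420736155 / 5383156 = 78.16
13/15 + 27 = 418/15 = 27.87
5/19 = 0.26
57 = 57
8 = 8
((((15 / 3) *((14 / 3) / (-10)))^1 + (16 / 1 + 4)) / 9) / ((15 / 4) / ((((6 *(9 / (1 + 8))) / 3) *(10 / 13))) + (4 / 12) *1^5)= 848 / 1197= 0.71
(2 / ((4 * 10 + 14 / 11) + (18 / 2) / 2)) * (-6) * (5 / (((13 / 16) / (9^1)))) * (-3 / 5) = 114048 / 13091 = 8.71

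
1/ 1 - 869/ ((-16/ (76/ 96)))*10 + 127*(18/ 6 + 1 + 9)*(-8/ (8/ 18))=-5623109/ 192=-29287.03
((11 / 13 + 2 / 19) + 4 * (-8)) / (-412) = 7669 / 101764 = 0.08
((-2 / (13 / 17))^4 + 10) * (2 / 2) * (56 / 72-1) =-3243892 / 257049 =-12.62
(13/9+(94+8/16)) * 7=12089/18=671.61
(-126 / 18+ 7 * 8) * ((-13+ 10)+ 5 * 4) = 833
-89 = -89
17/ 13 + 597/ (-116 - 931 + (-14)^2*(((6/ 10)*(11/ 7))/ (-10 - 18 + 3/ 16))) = 7528626/ 10158889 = 0.74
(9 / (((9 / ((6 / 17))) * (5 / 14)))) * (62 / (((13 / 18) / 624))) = 4499712 / 85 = 52937.79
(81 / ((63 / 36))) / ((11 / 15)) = 63.12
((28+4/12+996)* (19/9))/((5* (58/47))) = 2744189/7830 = 350.47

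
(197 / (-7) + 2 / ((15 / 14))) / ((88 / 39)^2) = -1398813 / 271040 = -5.16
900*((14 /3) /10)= 420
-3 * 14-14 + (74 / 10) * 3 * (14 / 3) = 238 / 5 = 47.60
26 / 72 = 0.36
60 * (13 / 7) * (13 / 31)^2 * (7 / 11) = 131820 / 10571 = 12.47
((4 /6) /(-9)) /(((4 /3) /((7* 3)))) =-7 /6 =-1.17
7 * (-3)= -21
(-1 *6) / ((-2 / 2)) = 6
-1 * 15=-15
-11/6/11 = -1/6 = -0.17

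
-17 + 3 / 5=-82 / 5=-16.40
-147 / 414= -49 / 138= -0.36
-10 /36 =-5 /18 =-0.28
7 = 7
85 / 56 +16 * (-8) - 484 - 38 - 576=-68571 / 56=-1224.48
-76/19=-4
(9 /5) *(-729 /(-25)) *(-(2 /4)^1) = -6561 /250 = -26.24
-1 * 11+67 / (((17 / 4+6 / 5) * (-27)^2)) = -872731 / 79461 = -10.98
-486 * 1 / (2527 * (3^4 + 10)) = -0.00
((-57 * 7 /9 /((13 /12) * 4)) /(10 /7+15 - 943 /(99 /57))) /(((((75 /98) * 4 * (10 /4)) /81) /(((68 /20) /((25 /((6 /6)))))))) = 690990993 /24704875000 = 0.03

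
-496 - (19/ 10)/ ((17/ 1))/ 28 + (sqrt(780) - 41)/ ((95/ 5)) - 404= -81591521/ 90440 + 2*sqrt(195)/ 19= -900.69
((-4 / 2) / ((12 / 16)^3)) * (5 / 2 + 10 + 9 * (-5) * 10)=56000 / 27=2074.07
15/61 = 0.25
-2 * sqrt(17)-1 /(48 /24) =-2 * sqrt(17)-1 /2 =-8.75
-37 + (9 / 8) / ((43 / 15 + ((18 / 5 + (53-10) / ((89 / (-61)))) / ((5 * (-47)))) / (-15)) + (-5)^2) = -12921330127 / 349606696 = -36.96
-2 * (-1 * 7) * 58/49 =116/7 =16.57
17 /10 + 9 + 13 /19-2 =9.38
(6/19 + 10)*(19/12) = 49/3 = 16.33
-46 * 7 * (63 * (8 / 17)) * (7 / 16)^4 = -349.74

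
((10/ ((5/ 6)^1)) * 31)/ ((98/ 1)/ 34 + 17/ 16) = 101184/ 1073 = 94.30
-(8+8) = -16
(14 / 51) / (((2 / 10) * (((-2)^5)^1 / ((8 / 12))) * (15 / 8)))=-7 / 459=-0.02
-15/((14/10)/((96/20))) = -360/7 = -51.43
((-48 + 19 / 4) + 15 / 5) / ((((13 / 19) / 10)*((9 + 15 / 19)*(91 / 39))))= -41515 / 1612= -25.75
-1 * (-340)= 340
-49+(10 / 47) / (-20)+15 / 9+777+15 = 209993 / 282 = 744.66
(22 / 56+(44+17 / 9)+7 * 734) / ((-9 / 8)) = -2612878 / 567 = -4608.25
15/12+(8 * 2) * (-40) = -2555/4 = -638.75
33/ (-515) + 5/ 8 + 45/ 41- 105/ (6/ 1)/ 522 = 71641361/ 44088120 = 1.62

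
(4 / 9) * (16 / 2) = 32 / 9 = 3.56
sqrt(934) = 30.56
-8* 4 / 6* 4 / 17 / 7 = -64 / 357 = -0.18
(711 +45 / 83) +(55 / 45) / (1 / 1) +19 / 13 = 6935848 / 9711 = 714.23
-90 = -90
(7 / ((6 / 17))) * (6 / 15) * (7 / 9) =833 / 135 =6.17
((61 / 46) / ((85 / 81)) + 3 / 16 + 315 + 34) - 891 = -16908367 / 31280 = -540.55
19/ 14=1.36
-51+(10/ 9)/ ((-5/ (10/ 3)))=-1397/ 27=-51.74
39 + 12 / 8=81 / 2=40.50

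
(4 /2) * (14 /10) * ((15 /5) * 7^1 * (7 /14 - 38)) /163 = -13.53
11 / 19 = 0.58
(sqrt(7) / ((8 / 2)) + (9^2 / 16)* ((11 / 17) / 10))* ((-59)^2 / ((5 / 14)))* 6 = 65132991 / 3400 + 73101* sqrt(7) / 5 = 57838.18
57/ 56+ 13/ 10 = 649/ 280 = 2.32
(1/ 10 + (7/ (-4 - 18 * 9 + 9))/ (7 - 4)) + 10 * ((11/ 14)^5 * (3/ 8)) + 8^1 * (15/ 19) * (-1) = -491667482563/ 96259739520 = -5.11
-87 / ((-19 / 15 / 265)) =345825 / 19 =18201.32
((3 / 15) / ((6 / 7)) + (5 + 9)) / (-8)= -427 / 240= -1.78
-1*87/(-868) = 87/868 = 0.10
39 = 39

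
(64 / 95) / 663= 64 / 62985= 0.00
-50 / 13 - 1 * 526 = -6888 / 13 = -529.85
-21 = -21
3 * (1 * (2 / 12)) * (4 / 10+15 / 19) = 113 / 190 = 0.59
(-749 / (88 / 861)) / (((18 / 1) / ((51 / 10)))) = -3654371 / 1760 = -2076.35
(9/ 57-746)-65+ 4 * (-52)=-19358/ 19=-1018.84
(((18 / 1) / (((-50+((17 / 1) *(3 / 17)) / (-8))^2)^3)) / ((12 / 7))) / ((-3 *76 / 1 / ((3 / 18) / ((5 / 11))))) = -1261568 / 1220886065170419765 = -0.00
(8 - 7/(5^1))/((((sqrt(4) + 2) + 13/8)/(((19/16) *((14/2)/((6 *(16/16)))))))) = 1463/900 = 1.63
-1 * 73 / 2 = -73 / 2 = -36.50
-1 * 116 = -116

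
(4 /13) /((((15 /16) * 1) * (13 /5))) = 64 /507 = 0.13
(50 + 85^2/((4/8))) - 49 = 14451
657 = 657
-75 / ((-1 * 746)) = 75 / 746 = 0.10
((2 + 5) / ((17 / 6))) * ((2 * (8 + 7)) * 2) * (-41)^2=4236120 / 17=249183.53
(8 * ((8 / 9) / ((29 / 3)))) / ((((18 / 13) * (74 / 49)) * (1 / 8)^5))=333971456 / 28971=11527.78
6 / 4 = 1.50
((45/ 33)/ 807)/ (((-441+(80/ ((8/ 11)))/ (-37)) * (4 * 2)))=-185/ 388859944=-0.00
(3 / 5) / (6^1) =1 / 10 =0.10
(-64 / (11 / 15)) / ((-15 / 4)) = 256 / 11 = 23.27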